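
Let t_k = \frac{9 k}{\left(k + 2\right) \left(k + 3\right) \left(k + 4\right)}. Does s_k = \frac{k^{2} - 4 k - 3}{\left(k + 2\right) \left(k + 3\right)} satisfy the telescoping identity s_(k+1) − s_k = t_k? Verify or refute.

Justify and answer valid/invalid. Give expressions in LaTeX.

s_(k+1) = (-4*k + (k + 1)**2 - 7)/((k + 3)*(k + 4))
s_(k+1) − s_k = 9*k/(k**3 + 9*k**2 + 26*k + 24)
(s_(k+1) − s_k) − t_k = 0

valid (s_(k+1) − s_k reduces to t_k)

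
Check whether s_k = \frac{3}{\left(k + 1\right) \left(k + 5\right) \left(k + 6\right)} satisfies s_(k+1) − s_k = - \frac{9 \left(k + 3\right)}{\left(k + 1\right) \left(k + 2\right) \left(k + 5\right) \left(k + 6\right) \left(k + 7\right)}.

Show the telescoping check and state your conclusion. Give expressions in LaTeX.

s_(k+1) = 3/((k + 2)*(k + 6)*(k + 7))
s_(k+1) − s_k = 9*(-k - 3)/(k**5 + 21*k**4 + 163*k**3 + 567*k**2 + 844*k + 420)
(s_(k+1) − s_k) − t_k = 0

valid (s_(k+1) − s_k reduces to t_k)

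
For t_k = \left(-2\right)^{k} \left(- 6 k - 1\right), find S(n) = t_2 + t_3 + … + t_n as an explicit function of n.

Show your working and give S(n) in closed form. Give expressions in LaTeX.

S(n) = - 2 \left(-2\right)^{n} + 2 \left(-2\right)^{n + 1} n - 12

The ratio is 2*(-6*k - 7)/(6*k + 1).
Factor: A=-2; B=1; C=k + 1/6.
Set up (-2)·f(k+1) − (1)·f(k) − (k + 1/6) = 0.
Bound: deg f ≤ 1.
Solve for f: f(k) = -(2*k - 1)/6 (degree 1 ≤ 1).
Get s_k = R·t_k = (-2)**k*(2*k - 1) with R(k) = B(k−1)f(k)/C(k) = -(2*k - 1)/(6*k + 1).
Verify: (-2)**k*(-6*k - 1) matches t_k.
s_(n+1) = (-2)**(n + 1)*(2*n + 1) and s_(2) = 12, so S(n) = -2*(-2)**n + 2*(-2)**(n + 1)*n - 12.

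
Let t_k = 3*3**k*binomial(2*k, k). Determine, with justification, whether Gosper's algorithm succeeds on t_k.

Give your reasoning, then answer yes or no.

Compute t_(k+1)/t_k: get 6*(2*k + 1)/(k + 1).
A = 12*k + 6, B = k + 1, C = 1.
Need (12*k + 6)·f(k+1) − (k)·f(k) = 1.
Degrees (1,1,0) ⇒ d ≤ -1.
Bound -1 < 0, so the key equation has no polynomial solution.

No — t_k has no hypergeometric antidifference.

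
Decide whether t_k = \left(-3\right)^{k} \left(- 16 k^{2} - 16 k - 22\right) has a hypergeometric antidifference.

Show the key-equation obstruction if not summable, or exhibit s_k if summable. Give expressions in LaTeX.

Yes. s_k = 2 \left(-3\right)^{k} \left(2 k^{2} - k + 2\right).

Step 1: r(k) = 3*(-8*k**2 - 24*k - 27)/(8*k**2 + 8*k + 11).
Factor: A=-3; B=1; C=k**2 + k + 11/8.
f must satisfy (-3)·f(k+1) − (1)·f(k) = k**2 + k + 11/8.
Degrees (0,0,2) ⇒ d ≤ 2.
Solve for f: f(k) = -(2*k**2 - k + 2)/8 (degree 2 ≤ 2).
R(k) = B(k−1)·f(k)/C(k) = -(2*k**2 - k + 2)/(8*k**2 + 8*k + 11); s_k = R·t_k = 2*(-3)**k*(2*k**2 - k + 2).
Δs = (-3)**k*(-16*k**2 - 16*k - 22), as required.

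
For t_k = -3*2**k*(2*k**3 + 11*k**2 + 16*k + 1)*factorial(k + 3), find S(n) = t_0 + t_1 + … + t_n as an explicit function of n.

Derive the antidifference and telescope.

Ratio r(k) = 2*(2*k**4 + 25*k**3 + 112*k**2 + 206*k + 120)/(2*k**3 + 11*k**2 + 16*k + 1).
Take A(k)=2*k + 8, B(k)=1, C(k)=k**3 + 11*k**2/2 + 8*k + 1/2.
Need (2*k + 8)·f(k+1) − (1)·f(k) = k**3 + 11*k**2/2 + 8*k + 1/2.
Degrees (1,0,3) ⇒ d ≤ 2.
Solving with deg f ≤ 2: f(k) = (k - 1)*(k + 1)/2.
So s_k = (B(k−1)f/C)·t_k = ((k - 1)*(k + 1)/(2*k**3 + 11*k**2 + 16*k + 1))·t_k = -3*2**k*(k - 1)*(k + 1)*factorial(k + 3).
s_(k+1) − s_k = -3*2**k*(2*k**3 + 11*k**2 + 16*k + 1)*factorial(k + 3) = t_k.
Telescope: S(n) = s_(n+1) − s_(0) = -6*2**n*n*(n + 2)*factorial(n + 4) − (18) = -6*2**n*n**2*factorial(n + 4) - 12*2**n*n*factorial(n + 4) - 18.

S(n) = -6*2**n*n**2*factorial(n + 4) - 12*2**n*n*factorial(n + 4) - 18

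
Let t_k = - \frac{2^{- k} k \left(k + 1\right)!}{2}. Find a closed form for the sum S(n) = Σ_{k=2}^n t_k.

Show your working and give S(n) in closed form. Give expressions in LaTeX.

The ratio is (k + 1)*(k + 2)/(2*k).
Take A(k)=k/2 + 1, B(k)=1, C(k)=k.
Set up (k/2 + 1)·f(k+1) − (1)·f(k) − (k) = 0.
deg f ≤ 0 (via 1,0,1).
Solve for f: f(k) = 2 (degree 0 ≤ 0).
Certificate R = B(k−1)f/C = 2/k gives s_k = -factorial(k + 1)/2**k.
Verify: -k*factorial(k + 1)/(2*2**k) matches t_k.
Evaluate: s_(n+1) = -2**(-n - 1)*factorial(n + 2); subtract s_(2) = -3/2 ⇒ S(n) = 3/2 - factorial(n + 2)/(2*2**n).

S(n) = \frac{3}{2} - \frac{2^{- n} \left(n + 2\right)!}{2}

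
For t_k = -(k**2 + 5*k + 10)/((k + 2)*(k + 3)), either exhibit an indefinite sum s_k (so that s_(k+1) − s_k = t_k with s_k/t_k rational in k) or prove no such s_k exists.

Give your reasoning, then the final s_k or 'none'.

s_k = k*(-k - 4)/(k + 2)

r(k) = (k + 2)*(5*k + (k + 1)**2 + 15)/((k + 4)*(k**2 + 5*k + 10)) after simplifying.
Gosper form: A/B · C(k+1)/C(k) with A=k + 2, B=k + 4, C=k**2 + 5*k + 10.
Need (k + 2)·f(k+1) − (k + 3)·f(k) = k**2 + 5*k + 10.
From deg A=1, deg B=1, deg C=2: d=2.
Solve for f: f(k) = k*(k + 4) (degree 2 ≤ 2).
R(k) = B(k−1)·f(k)/C(k) = k*(k + 3)*(k + 4)/(k**2 + 5*k + 10); s_k = R·t_k = k*(-k - 4)/(k + 2).
Check: Δs_k = (-k**2 - 5*k - 10)/(k**2 + 5*k + 6). ✓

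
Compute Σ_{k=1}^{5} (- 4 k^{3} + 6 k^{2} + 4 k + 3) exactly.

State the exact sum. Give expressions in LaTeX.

Σ = -495

The ratio is (4*k**3 + 6*k**2 - 4*k - 9)/(4*k**3 - 6*k**2 - 4*k - 3).
Factor: A=1; B=1; C=k**3 - 3*k**2/2 - k - 3/4.
Solve (1)·f(k+1) − (1)·f(k) = k**3 - 3*k**2/2 - k - 3/4.
d = 4 from the (0,0,3) case.
Solve for f: f(k) = k*(k**3 - 4*k**2 + 2*k - 2)/4 (degree 4 ≤ 4).
Certificate R = B(k−1)f/C = k*(k**3 - 4*k**2 + 2*k - 2)/(4*k**3 - 6*k**2 - 4*k - 3) gives s_k = k*(-k**3 + 4*k**2 - 2*k + 2).
s_(k+1) − s_k = -4*k**3 + 6*k**2 + 4*k + 3 = t_k.
Evaluate s at k=6 and k=1: -492 and 3; difference -495.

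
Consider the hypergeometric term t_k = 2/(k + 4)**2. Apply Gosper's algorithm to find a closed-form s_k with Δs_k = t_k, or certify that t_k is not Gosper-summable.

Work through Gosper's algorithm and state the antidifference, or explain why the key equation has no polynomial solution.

none (Gosper's algorithm certifies no s_k)

Compute t_(k+1)/t_k: get (k + 4)**2/(k + 5)**2.
Gosper form: A/B · C(k+1)/C(k) with A=k**2 + 8*k + 16, B=k**2 + 10*k + 25, C=1.
Solve (k**2 + 8*k + 16)·f(k+1) − (k**2 + 8*k + 16)·f(k) = 1.
deg f ≤ 0 (via 2,2,0).
f = c0 ⇒ A·f(k+1) − B(k−1)·f(k) − C = -1. The system {-1 = 0} is inconsistent; no antidifference.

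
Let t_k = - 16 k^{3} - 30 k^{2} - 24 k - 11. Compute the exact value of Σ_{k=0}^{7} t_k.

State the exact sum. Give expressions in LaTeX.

Ratio r(k) = (16*k**3 + 78*k**2 + 132*k + 81)/(16*k**3 + 30*k**2 + 24*k + 11).
A = 1, B = 1, C = k**3 + 15*k**2/8 + 3*k/2 + 11/16.
Key eq: (1)·f(k+1) = (1)·f(k) + (k**3 + 15*k**2/8 + 3*k/2 + 11/16).
d = 4 from the (0,0,3) case.
Solving with deg f ≤ 4: f(k) = k*(4*k**3 + 2*k**2 + k + 4)/16.
R(k) = B(k−1)·f(k)/C(k) = k*(4*k**3 + 2*k**2 + k + 4)/(16*k**3 + 30*k**2 + 24*k + 11); s_k = R·t_k = k*(-4*k**3 - 2*k**2 - k - 4).
Verify: -16*k**3 - 30*k**2 - 24*k - 11 matches t_k.
Evaluate s at k=8 and k=0: -17504 and 0; difference -17504.

Σ = -17504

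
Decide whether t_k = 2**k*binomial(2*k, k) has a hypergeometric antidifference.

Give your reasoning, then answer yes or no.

t_(k+1)/t_k = 4*(2*k + 1)/(k + 1).
Take A(k)=8*k + 4, B(k)=k + 1, C(k)=1.
Need (8*k + 4)·f(k+1) − (k)·f(k) = 1.
deg f ≤ -1 (via 1,1,0).
Negative degree bound (-1): no f exists, t_k not Gosper-summable.

No — negative degree bound, so no certificate f.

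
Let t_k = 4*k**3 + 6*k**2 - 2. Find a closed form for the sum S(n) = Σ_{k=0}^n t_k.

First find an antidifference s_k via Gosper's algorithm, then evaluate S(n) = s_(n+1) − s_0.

t_(k+1)/t_k = (2*(k + 1)**3 + 3*(k + 1)**2 - 1)/(2*k**3 + 3*k**2 - 1).
A = 1, B = 1, C = k**3 + 3*k**2/2 - 1/2.
Key eq: (1)·f(k+1) = (1)·f(k) + (k**3 + 3*k**2/2 - 1/2).
d = 4 from the (0,0,3) case.
A polynomial solution: f(k) = k*(k + 1)*(k**2 - k - 1)/4.
Get s_k = R·t_k = k*(k**3 - 2*k - 1) with R(k) = B(k−1)f(k)/C(k) = k*(k**2 - k - 1)/(2*(k + 1)*(2*k - 1)).
Verify: 4*k**3 + 6*k**2 - 2 matches t_k.
s_(n+1) = n**4 + 4*n**3 + 4*n**2 - n - 2 and s_(0) = 0, so S(n) = n**4 + 4*n**3 + 4*n**2 - n - 2.

S(n) = n**4 + 4*n**3 + 4*n**2 - n - 2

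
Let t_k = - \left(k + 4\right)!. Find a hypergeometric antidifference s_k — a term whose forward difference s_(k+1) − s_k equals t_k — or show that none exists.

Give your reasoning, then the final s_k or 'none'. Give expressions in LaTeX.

Ratio r(k) = k + 5.
So A=k + 5 and B=1, with C=1.
Need (k + 5)·f(k+1) − (1)·f(k) = 1.
From deg A=1, deg B=0, deg C=0: d=-1.
d = -1 < 0 ⇒ no nonzero polynomial f; not summable.

no hypergeometric antidifference exists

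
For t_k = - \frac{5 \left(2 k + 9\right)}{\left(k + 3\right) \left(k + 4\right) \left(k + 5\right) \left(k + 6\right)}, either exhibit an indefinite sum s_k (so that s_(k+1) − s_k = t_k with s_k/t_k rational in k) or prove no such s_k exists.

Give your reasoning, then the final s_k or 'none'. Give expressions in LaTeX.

s_k = \frac{k \left(- k - 8\right)}{3 \left(k^{2} + 8 k + 15\right)}

Compute t_(k+1)/t_k: get (k + 3)*(2*k + 11)/((k + 7)*(2*k + 9)).
So A=k + 3 and B=k + 7, with C=k + 9/2.
Key eq: (k + 3)·f(k+1) = (k + 6)·f(k) + (k + 9/2).
deg f ≤ 3 (via 1,1,1).
Match coefficients ⇒ f(k) = k*(k + 4)*(k + 8)/30.
Then R = B(k−1)f/C = k*(k + 4)*(k + 6)*(k + 8)/(15*(2*k + 9)), so s_k = R(k)·t_k = k*(-k - 8)/(3*(k**2 + 8*k + 15)).
Check: Δs_k = 5*(-2*k - 9)/(k**4 + 18*k**3 + 119*k**2 + 342*k + 360). ✓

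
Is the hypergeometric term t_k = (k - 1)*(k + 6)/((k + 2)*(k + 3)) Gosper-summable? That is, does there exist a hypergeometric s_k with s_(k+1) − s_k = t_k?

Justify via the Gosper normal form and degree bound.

Yes. s_k = k*(k - 4)/(k + 2).

r(k) = k*(k + 2)*(k + 7)/((k - 1)*(k + 4)*(k + 6)) after simplifying.
A = k + 2, B = k + 4, C = k**2 + 5*k - 6.
Need (k + 2)·f(k+1) − (k + 3)·f(k) = k**2 + 5*k - 6.
Bound: deg f ≤ 2.
Solving with deg f ≤ 2: f(k) = k*(k - 4).
Then R = B(k−1)f/C = k*(k - 4)*(k + 3)/((k - 1)*(k + 6)), so s_k = R(k)·t_k = k*(k - 4)/(k + 2).
s_(k+1) − s_k = (k**2 + 5*k - 6)/(k**2 + 5*k + 6) = t_k.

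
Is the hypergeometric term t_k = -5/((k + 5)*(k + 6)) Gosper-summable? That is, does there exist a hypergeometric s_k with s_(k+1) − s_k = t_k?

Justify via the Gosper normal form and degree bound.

Compute t_(k+1)/t_k: get (k + 5)/(k + 7).
Take A(k)=k + 5, B(k)=k + 7, C(k)=1.
Need (k + 5)·f(k+1) − (k + 6)·f(k) = 1.
Bound: deg f ≤ 1.
A polynomial solution: f(k) = k/5.
Get s_k = R·t_k = -k/(k + 5) with R(k) = B(k−1)f(k)/C(k) = k*(k + 6)/5.
Δs = -5/(k**2 + 11*k + 30), as required.

Yes. s_k = -k/(k + 5).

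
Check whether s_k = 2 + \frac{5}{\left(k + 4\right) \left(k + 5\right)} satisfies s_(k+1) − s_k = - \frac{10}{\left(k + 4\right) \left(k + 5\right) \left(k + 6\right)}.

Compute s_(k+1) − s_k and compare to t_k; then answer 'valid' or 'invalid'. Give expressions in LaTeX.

s_(k+1) = 2 + 5/((k + 5)*(k + 6))
s_(k+1) − s_k = -10/(k**3 + 15*k**2 + 74*k + 120)
(s_(k+1) − s_k) − t_k = 0

Valid: the claim telescopes to t_k.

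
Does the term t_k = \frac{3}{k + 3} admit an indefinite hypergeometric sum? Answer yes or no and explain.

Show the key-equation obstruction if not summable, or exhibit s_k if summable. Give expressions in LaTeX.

No. Not Gosper-summable.

Ratio r(k) = (k + 3)/(k + 4).
A = k + 3, B = k + 4, C = 1.
Solve (k + 3)·f(k+1) − (k + 3)·f(k) = 1.
Degrees (1,1,0) ⇒ d ≤ 0.
Put f(k) = c0: A·f(k+1) − B(k−1)·f(k) − C = -1; need -1 = 0 — inconsistent ⇒ no f, not summable.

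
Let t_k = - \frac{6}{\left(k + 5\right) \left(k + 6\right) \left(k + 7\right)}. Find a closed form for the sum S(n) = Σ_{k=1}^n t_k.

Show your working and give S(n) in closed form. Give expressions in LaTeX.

S(n) = \frac{n \left(- n - 13\right)}{14 \left(n^{2} + 13 n + 42\right)}

t_(k+1)/t_k = (k + 5)/(k + 8).
So A=k + 5 and B=k + 8, with C=1.
Key eq: (k + 5)·f(k+1) = (k + 7)·f(k) + (1).
Degrees (1,1,0) ⇒ d ≤ 2.
Coefficient equations give f(k) = k*(k + 11)/60.
So s_k = (B(k−1)f/C)·t_k = (k*(k + 7)*(k + 11)/60)·t_k = k*(-k - 11)/(10*(k + 5)*(k + 6)).
Verify: -6/(k**3 + 18*k**2 + 107*k + 210) matches t_k.
Σ_(k=1)^n t_k = s_(n+1) − s_(1) = ((-n**2 - 13*n - 12)/(10*(n**2 + 13*n + 42))) − (-1/35), i.e. n*(-n - 13)/(14*(n**2 + 13*n + 42)).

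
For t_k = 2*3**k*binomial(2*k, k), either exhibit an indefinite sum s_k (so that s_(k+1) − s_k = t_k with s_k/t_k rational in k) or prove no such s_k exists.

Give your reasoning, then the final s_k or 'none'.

none — t_k is not Gosper-summable

t_(k+1)/t_k = 6*(2*k + 1)/(k + 1).
Normal form (A,B,C) = (12*k + 6, k + 1, 1).
Need (12*k + 6)·f(k+1) − (k)·f(k) = 1.
Bound: deg f ≤ -1.
Negative degree bound (-1): no f exists, t_k not Gosper-summable.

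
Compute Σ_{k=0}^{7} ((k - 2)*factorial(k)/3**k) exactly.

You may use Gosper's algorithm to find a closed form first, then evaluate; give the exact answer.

Σ = 3751/243

Compute t_(k+1)/t_k: get (k**2 - 1)/(3*(k - 2)).
Take A(k)=k/3 + 1/3, B(k)=1, C(k)=k - 2.
Solve (k/3 + 1/3)·f(k+1) − (1)·f(k) = k - 2.
Degrees (1,0,1) ⇒ d ≤ 0.
Match coefficients ⇒ f(k) = 3.
Get s_k = R·t_k = 3**(1 - k)*factorial(k) with R(k) = B(k−1)f(k)/C(k) = 3/(k - 2).
Verify: (k - 2)*factorial(k)/3**k matches t_k.
Sum = s_(8) − s_(0); s_(8) = 4480/243, s_(0) = 3 ⇒ 3751/243.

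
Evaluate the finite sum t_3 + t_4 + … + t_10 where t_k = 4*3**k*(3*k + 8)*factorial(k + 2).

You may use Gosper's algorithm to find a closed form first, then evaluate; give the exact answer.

Compute t_(k+1)/t_k: get 3*(k + 3)*(3*k + 11)/(3*k + 8).
Factor: A=3*k + 9; B=1; C=k + 8/3.
Solve (3*k + 9)·f(k+1) − (1)·f(k) = k + 8/3.
deg f ≤ 0 (via 1,0,1).
Match coefficients ⇒ f(k) = 1/3.
Certificate R = B(k−1)f/C = 1/(3*k + 8) gives s_k = 4*3**k*factorial(k + 2).
Check: Δs_k = 4*3**k*(3*k + 8)*factorial(k + 2). ✓
Σ_(k=3)^(10) t_k = s_(11) − s_(3) = 4412392214630400 − (12960) = 4412392214617440.

Σ = 4412392214617440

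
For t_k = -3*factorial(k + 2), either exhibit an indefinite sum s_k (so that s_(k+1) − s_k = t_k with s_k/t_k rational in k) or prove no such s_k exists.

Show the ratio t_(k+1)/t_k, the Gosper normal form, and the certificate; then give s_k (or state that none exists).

r(k) = k + 3 after simplifying.
Take A(k)=k + 3, B(k)=1, C(k)=1.
f must satisfy (k + 3)·f(k+1) − (1)·f(k) = 1.
From deg A=1, deg B=0, deg C=0: d=-1.
Negative degree bound (-1): no f exists, t_k not Gosper-summable.

none (Gosper's algorithm certifies no s_k)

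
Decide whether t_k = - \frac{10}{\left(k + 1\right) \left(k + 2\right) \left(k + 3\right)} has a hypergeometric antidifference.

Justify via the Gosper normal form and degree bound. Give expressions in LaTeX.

t_(k+1)/t_k = (k + 1)/(k + 4).
Take A(k)=k + 1, B(k)=k + 4, C(k)=1.
Need (k + 1)·f(k+1) − (k + 3)·f(k) = 1.
Degrees (1,1,0) ⇒ d ≤ 2.
Solving with deg f ≤ 2: f(k) = k*(k + 3)/4.
Then R = B(k−1)f/C = k*(k + 3)**2/4, so s_k = R(k)·t_k = 5*k*(-k - 3)/(2*(k + 1)*(k + 2)).
Δs = -10/(k**3 + 6*k**2 + 11*k + 6), as required.

Yes. s_k = \frac{5 k \left(- k - 3\right)}{2 \left(k + 1\right) \left(k + 2\right)}.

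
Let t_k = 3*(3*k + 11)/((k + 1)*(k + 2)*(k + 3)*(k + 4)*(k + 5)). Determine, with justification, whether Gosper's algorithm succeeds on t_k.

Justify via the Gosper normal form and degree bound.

t_(k+1)/t_k = (k + 1)*(3*k + 14)/((k + 6)*(3*k + 11)).
So A=k + 1 and B=k + 6, with C=k + 11/3.
Need (k + 1)·f(k+1) − (k + 5)·f(k) = k + 11/3.
From deg A=1, deg B=1, deg C=1: d=4.
A polynomial solution: f(k) = k*(k + 3)*(k**2 + 7*k + 14)/24.
Certificate R = B(k−1)f/C = k*(k + 3)*(k + 5)*(k**2 + 7*k + 14)/(8*(3*k + 11)) gives s_k = 3*k*(k**2 + 7*k + 14)/(8*(k**3 + 7*k**2 + 14*k + 8)).
s_(k+1) − s_k = 3*(3*k + 11)/(k**5 + 15*k**4 + 85*k**3 + 225*k**2 + 274*k + 120) = t_k.

Yes. s_k = 3*k*(k**2 + 7*k + 14)/(8*(k**3 + 7*k**2 + 14*k + 8)).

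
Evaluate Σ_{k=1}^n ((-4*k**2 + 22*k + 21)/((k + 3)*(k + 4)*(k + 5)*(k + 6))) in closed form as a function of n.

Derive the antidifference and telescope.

S(n) = n*(-7*n**2 + 375*n + 802)/(120*(n**3 + 15*n**2 + 74*n + 120))

Compute t_(k+1)/t_k: get (k + 3)*(22*k - 4*(k + 1)**2 + 43)/((k + 7)*(-4*k**2 + 22*k + 21)).
A = k + 3, B = k + 7, C = k**2 - 11*k/2 - 21/4.
Set up (k + 3)·f(k+1) − (k + 6)·f(k) − (k**2 - 11*k/2 - 21/4) = 0.
deg f ≤ 3 (via 1,1,2).
Solve for f: f(k) = -k*(4*k + 3)/4 (degree 2 ≤ 3).
Get s_k = R·t_k = k*(4*k + 3)/((k + 3)*(k + 4)*(k + 5)) with R(k) = B(k−1)f(k)/C(k) = -k*(k + 6)*(4*k + 3)/(4*k**2 - 22*k - 21).
s_(k+1) − s_k = (-4*k**2 + 22*k + 21)/(k**4 + 18*k**3 + 119*k**2 + 342*k + 360) = t_k.
Evaluate: s_(n+1) = (4*n**2 + 11*n + 7)/(n**3 + 15*n**2 + 74*n + 120); subtract s_(1) = 7/120 ⇒ S(n) = n*(-7*n**2 + 375*n + 802)/(120*(n**3 + 15*n**2 + 74*n + 120)).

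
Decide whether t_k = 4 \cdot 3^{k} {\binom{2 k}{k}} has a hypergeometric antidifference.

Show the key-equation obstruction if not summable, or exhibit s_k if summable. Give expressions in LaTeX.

Compute t_(k+1)/t_k: get 6*(2*k + 1)/(k + 1).
Gosper form: A/B · C(k+1)/C(k) with A=12*k + 6, B=k + 1, C=1.
f must satisfy (12*k + 6)·f(k+1) − (k)·f(k) = 1.
deg f ≤ -1 (via 1,1,0).
Negative degree bound (-1): no f exists, t_k not Gosper-summable.

No — negative degree bound, so no certificate f.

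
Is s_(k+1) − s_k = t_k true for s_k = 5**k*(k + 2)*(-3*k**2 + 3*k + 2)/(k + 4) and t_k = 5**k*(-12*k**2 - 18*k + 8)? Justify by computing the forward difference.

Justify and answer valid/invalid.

Invalid: residual 5**k*(24*k**3 + 126*k**2 + 134*k - 60)/(k**2 + 9*k + 20) ≠ 0.

s_(k+1) = 5**(k + 1)*(k + 3)*(3*k - 3*(k + 1)**2 + 5)/(k + 5)
s_(k+1) − s_k = 5**k*(-12*k**4 - 102*k**3 - 268*k**2 - 154*k + 100)/(k**2 + 9*k + 20)
(s_(k+1) − s_k) − t_k = 5**k*(24*k**3 + 126*k**2 + 134*k - 60)/(k**2 + 9*k + 20)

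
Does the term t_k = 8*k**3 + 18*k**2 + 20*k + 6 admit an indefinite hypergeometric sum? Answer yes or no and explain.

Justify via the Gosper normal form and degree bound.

r(k) = (4*k**3 + 21*k**2 + 40*k + 26)/(4*k**3 + 9*k**2 + 10*k + 3) after simplifying.
Normal form (A,B,C) = (1, 1, k**3 + 9*k**2/4 + 5*k/2 + 3/4).
Key eq: (1)·f(k+1) = (1)·f(k) + (k**3 + 9*k**2/4 + 5*k/2 + 3/4).
Degrees (0,0,3) ⇒ d ≤ 4.
Solving with deg f ≤ 4: f(k) = k*(2*k**3 + 2*k**2 + 3*k - 1)/8.
Get s_k = R·t_k = k*(2*k**3 + 2*k**2 + 3*k - 1) with R(k) = B(k−1)f(k)/C(k) = k*(2*k**3 + 2*k**2 + 3*k - 1)/(2*(4*k**3 + 9*k**2 + 10*k + 3)).
s_(k+1) − s_k = 8*k**3 + 18*k**2 + 20*k + 6 = t_k.

Yes. s_k = k*(2*k**3 + 2*k**2 + 3*k - 1).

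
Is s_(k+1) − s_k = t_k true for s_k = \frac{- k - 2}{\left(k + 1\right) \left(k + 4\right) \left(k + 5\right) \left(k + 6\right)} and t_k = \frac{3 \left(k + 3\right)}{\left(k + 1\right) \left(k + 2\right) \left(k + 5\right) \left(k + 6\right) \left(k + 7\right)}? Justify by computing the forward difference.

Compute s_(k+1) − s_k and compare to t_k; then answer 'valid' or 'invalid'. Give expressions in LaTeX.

s_(k+1) = (-k - 3)/((k + 2)*(k + 5)*(k + 6)*(k + 7))
s_(k+1) − s_k = (3*k**2 + 13*k + 16)/(k**6 + 25*k**5 + 247*k**4 + 1219*k**3 + 3112*k**2 + 3796*k + 1680)
(s_(k+1) − s_k) − t_k = 4*(-2*k - 5)/(k**6 + 25*k**5 + 247*k**4 + 1219*k**3 + 3112*k**2 + 3796*k + 1680)

Invalid: residual \frac{4 \left(- 2 k - 5\right)}{k^{6} + 25 k^{5} + 247 k^{4} + 1219 k^{3} + 3112 k^{2} + 3796 k + 1680} ≠ 0.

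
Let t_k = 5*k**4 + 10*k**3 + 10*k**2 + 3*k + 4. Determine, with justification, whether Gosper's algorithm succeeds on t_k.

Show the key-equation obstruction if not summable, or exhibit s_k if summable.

Yes. s_k = k*(k**4 - k + 4).

r(k) = (5*k**4 + 30*k**3 + 70*k**2 + 73*k + 32)/(5*k**4 + 10*k**3 + 10*k**2 + 3*k + 4) after simplifying.
Take A(k)=1, B(k)=1, C(k)=k**4 + 2*k**3 + 2*k**2 + 3*k/5 + 4/5.
Solve (1)·f(k+1) − (1)·f(k) = k**4 + 2*k**3 + 2*k**2 + 3*k/5 + 4/5.
From deg A=0, deg B=0, deg C=4: d=5.
Match coefficients ⇒ f(k) = k*(k**4 - k + 4)/5.
Certificate R = B(k−1)f/C = k*(k**4 - k + 4)/(5*k**4 + 10*k**3 + 10*k**2 + 3*k + 4) gives s_k = k*(k**4 - k + 4).
s_(k+1) − s_k = -k*(k**4 - k + 4) + (k + 1)*(-k + (k + 1)**4 + 3) = t_k.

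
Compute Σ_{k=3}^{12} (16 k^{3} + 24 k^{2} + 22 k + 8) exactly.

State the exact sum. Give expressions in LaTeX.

Compute t_(k+1)/t_k: get (8*k**3 + 36*k**2 + 59*k + 35)/(8*k**3 + 12*k**2 + 11*k + 4).
Take A(k)=1, B(k)=1, C(k)=k**3 + 3*k**2/2 + 11*k/8 + 1/2.
Key eq: (1)·f(k+1) = (1)·f(k) + (k**3 + 3*k**2/2 + 11*k/8 + 1/2).
deg f ≤ 4 (via 0,0,3).
Match coefficients ⇒ f(k) = k*(4*k**3 + 3*k + 1)/16.
Get s_k = R·t_k = k*(4*k**3 + 3*k + 1) with R(k) = B(k−1)f(k)/C(k) = k*(4*k**3 + 3*k + 1)/(2*(8*k**3 + 12*k**2 + 11*k + 4)).
Verify: 16*k**3 + 24*k**2 + 22*k + 8 matches t_k.
Evaluate s at k=13 and k=3: 114764 and 354; difference 114410.

Σ = 114410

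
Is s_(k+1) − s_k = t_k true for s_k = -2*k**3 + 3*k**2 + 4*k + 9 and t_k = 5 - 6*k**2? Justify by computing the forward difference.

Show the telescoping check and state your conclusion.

valid (s_(k+1) − s_k reduces to t_k)

s_(k+1) = -2*k**3 - 3*k**2 + 4*k + 14
s_(k+1) − s_k = 5 - 6*k**2
(s_(k+1) − s_k) − t_k = 0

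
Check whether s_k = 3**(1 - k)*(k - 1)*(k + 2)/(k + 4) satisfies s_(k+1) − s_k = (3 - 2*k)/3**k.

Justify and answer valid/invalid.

Invalid: residual 2*(2*k**2 + 8*k - 15)/(3**k*(k**2 + 9*k + 20)) ≠ 0.

s_(k+1) = k*(k + 3)/(3**k*(k + 5))
s_(k+1) − s_k = (-2*k**3 - 11*k**2 + 3*k + 30)/(3**k*(k**2 + 9*k + 20))
(s_(k+1) − s_k) − t_k = 2*(2*k**2 + 8*k - 15)/(3**k*(k**2 + 9*k + 20))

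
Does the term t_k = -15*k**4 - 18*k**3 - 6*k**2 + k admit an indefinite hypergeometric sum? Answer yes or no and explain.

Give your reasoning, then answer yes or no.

Yes. s_k = k*(-3*k**4 + 3*k**3 + 2*k**2 - k - 1).

t_(k+1)/t_k = (15*k**4 + 78*k**3 + 150*k**2 + 125*k + 38)/(k*(15*k**3 + 18*k**2 + 6*k - 1)).
Factor: A=1; B=1; C=k**4 + 6*k**3/5 + 2*k**2/5 - k/15.
Need (1)·f(k+1) − (1)·f(k) = k**4 + 6*k**3/5 + 2*k**2/5 - k/15.
d = 5 from the (0,0,4) case.
A polynomial solution: f(k) = k*(k - 1)**2*(3*k**2 + 3*k + 1)/15.
Then R = B(k−1)f/C = (k - 1)**2*(3*k**2 + 3*k + 1)/(15*k**3 + 18*k**2 + 6*k - 1), so s_k = R(k)·t_k = k*(-3*k**4 + 3*k**3 + 2*k**2 - k - 1).
Verify: k*(-15*k**3 - 18*k**2 - 6*k + 1) matches t_k.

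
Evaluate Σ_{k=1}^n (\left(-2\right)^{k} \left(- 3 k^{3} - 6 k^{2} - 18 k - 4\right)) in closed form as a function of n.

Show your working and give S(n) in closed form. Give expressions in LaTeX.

t_(k+1)/t_k = 2*(-3*k**3 - 15*k**2 - 39*k - 31)/(3*k**3 + 6*k**2 + 18*k + 4).
Gosper form: A/B · C(k+1)/C(k) with A=-2, B=1, C=k**3 + 2*k**2 + 6*k + 4/3.
Set up (-2)·f(k+1) − (1)·f(k) − (k**3 + 2*k**2 + 6*k + 4/3) = 0.
Degrees (0,0,3) ⇒ d ≤ 3.
A polynomial solution: f(k) = -(k**3 + 4*k - 2)/3.
Certificate R = B(k−1)f/C = -(k**3 + 4*k - 2)/(3*k**3 + 6*k**2 + 18*k + 4) gives s_k = (-2)**k*(k**3 + 4*k - 2).
Check: Δs_k = (-2)**k*(-k**3 - 12*k - 2*(k + 1)**3 - 2). ✓
Σ_(k=1)^n t_k = s_(n+1) − s_(1) = ((-2)**(n + 1)*(n**3 + 3*n**2 + 7*n + 3)) − (-6), i.e. -2*(-2)**n*n**3 - 6*(-2)**n*n**2 - 14*(-2)**n*n - 6*(-2)**n + 6.

S(n) = - 2 \left(-2\right)^{n} n^{3} - 6 \left(-2\right)^{n} n^{2} - 14 \left(-2\right)^{n} n - 6 \left(-2\right)^{n} + 6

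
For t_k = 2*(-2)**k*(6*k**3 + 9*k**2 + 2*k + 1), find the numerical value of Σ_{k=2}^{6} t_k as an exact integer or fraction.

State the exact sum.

The ratio is 2*(-6*k**3 - 27*k**2 - 38*k - 18)/(6*k**3 + 9*k**2 + 2*k + 1).
So A=-2 and B=1, with C=k**3 + 3*k**2/2 + k/3 + 1/6.
Solve (-2)·f(k+1) − (1)·f(k) = k**3 + 3*k**2/2 + k/3 + 1/6.
d = 3 from the (0,0,3) case.
Coefficient equations give f(k) = -(k - 1)*(k + 1)*(2*k - 1)/6.
So s_k = (B(k−1)f/C)·t_k = (-(k - 1)*(k + 1)*(2*k - 1)/(6*k**3 + 9*k**2 + 2*k + 1))·t_k = (-2)**(k + 1)*(2*k**3 - k**2 - 2*k + 1).
Δs = 2*(-2)**k*(6*k**3 + 9*k**2 + 2*k + 1), as required.
Σ_(k=2)^(6) t_k = s_(7) − s_(2) = 159744 − (-72) = 159816.

Σ = 159816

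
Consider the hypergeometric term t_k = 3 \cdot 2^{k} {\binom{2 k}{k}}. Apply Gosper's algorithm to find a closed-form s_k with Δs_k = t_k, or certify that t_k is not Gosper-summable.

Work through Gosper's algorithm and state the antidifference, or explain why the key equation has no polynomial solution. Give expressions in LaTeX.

Ratio r(k) = 4*(2*k + 1)/(k + 1).
A = 8*k + 4, B = k + 1, C = 1.
Set up (8*k + 4)·f(k+1) − (k)·f(k) − (1) = 0.
deg f ≤ -1 (via 1,1,0).
d = -1 < 0 ⇒ no nonzero polynomial f; not summable.

not Gosper-summable; s_k does not exist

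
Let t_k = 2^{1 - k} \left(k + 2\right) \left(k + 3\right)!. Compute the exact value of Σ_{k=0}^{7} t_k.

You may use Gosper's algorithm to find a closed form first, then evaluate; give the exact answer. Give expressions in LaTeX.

Compute t_(k+1)/t_k: get (k + 3)*(k + 4)/(2*(k + 2)).
Normal form (A,B,C) = (k/2 + 2, 1, k + 2).
Set up (k/2 + 2)·f(k+1) − (1)·f(k) − (k + 2) = 0.
d = 0 from the (1,0,1) case.
Solving with deg f ≤ 0: f(k) = 2.
Certificate R = B(k−1)f/C = 2/(k + 2) gives s_k = 2**(2 - k)*factorial(k + 3).
Δs = 2**(1 - k)*(k + 2)*factorial(k + 3), as required.
Σ_(k=0)^(7) t_k = s_(8) − s_(0) = 623700 − (24) = 623676.

Σ = 623676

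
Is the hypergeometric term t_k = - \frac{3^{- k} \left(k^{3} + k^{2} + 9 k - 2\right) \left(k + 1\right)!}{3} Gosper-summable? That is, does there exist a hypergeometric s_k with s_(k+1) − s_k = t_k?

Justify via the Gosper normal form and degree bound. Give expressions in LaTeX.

Yes. s_k = - 3^{- k} \left(k^{2} + 4\right) \left(k + 1\right)!.

The ratio is (k + 2)*(9*k + (k + 1)**3 + (k + 1)**2 + 7)/(3*(k**3 + k**2 + 9*k - 2)).
A = k/3 + 2/3, B = 1, C = k**3 + k**2 + 9*k - 2.
f must satisfy (k/3 + 2/3)·f(k+1) − (1)·f(k) = k**3 + k**2 + 9*k - 2.
Bound: deg f ≤ 2.
Solving with deg f ≤ 2: f(k) = 3*(k**2 + 4).
R(k) = B(k−1)·f(k)/C(k) = 3*(k**2 + 4)/(k**3 + k**2 + 9*k - 2); s_k = R·t_k = -(k**2 + 4)*factorial(k + 1)/3**k.
Verify: -(k**3 + k**2 + 9*k - 2)*factorial(k + 1)/(3*3**k) matches t_k.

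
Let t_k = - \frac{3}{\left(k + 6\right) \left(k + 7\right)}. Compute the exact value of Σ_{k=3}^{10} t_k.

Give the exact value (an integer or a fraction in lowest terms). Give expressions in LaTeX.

r(k) = (k + 6)/(k + 8) after simplifying.
A = k + 6, B = k + 8, C = 1.
Key eq: (k + 6)·f(k+1) = (k + 7)·f(k) + (1).
Bound: deg f ≤ 1.
A polynomial solution: f(k) = k/6.
R(k) = B(k−1)·f(k)/C(k) = k*(k + 7)/6; s_k = R·t_k = -k/(2*k + 12).
Verify: -3/(k**2 + 13*k + 42) matches t_k.
Sum = s_(11) − s_(3); s_(11) = -11/34, s_(3) = -1/6 ⇒ -8/51.

Σ = -8/51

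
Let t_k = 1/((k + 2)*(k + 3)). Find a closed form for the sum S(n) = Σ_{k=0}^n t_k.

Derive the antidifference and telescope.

S(n) = (n + 1)/(2*(n + 3))

The ratio is (k + 2)/(k + 4).
Take A(k)=k + 2, B(k)=k + 4, C(k)=1.
Need (k + 2)·f(k+1) − (k + 3)·f(k) = 1.
From deg A=1, deg B=1, deg C=0: d=1.
Match coefficients ⇒ f(k) = k/2.
Get s_k = R·t_k = k/(2*(k + 2)) with R(k) = B(k−1)f(k)/C(k) = k*(k + 3)/2.
Δs = 1/(k**2 + 5*k + 6), as required.
Σ_(k=0)^n t_k = s_(n+1) − s_(0) = ((n + 1)/(2*(n + 3))) − (0), i.e. (n + 1)/(2*(n + 3)).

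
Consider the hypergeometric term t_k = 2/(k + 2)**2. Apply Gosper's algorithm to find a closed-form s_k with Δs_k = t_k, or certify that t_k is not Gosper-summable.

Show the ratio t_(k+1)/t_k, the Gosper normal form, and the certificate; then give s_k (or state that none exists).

Step 1: r(k) = (k + 2)**2/(k + 3)**2.
So A=k**2 + 4*k + 4 and B=k**2 + 6*k + 9, with C=1.
Set up (k**2 + 4*k + 4)·f(k+1) − (k**2 + 4*k + 4)·f(k) − (1) = 0.
From deg A=2, deg B=2, deg C=0: d=0.
Write f(k) = c0. Then LHS − RHS = -1, requiring -1 = 0: contradictory. No certificate.

none (Gosper's algorithm certifies no s_k)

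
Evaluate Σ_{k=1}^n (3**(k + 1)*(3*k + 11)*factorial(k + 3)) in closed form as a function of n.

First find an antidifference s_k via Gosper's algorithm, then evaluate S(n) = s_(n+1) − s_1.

t_(k+1)/t_k = 3*(k + 4)*(3*k + 14)/(3*k + 11).
Factor: A=3*k + 12; B=1; C=k + 11/3.
f must satisfy (3*k + 12)·f(k+1) − (1)·f(k) = k + 11/3.
From deg A=1, deg B=0, deg C=1: d=0.
Coefficient equations give f(k) = 1/3.
So s_k = (B(k−1)f/C)·t_k = (1/(3*k + 11))·t_k = 3**(k + 1)*factorial(k + 3).
Δs = 3**(k + 1)*(3*k + 11)*factorial(k + 3), as required.
s_(n+1) = 3**(n + 2)*factorial(n + 4) and s_(1) = 216, so S(n) = 9*3**n*factorial(n + 4) - 216.

S(n) = 9*3**n*factorial(n + 4) - 216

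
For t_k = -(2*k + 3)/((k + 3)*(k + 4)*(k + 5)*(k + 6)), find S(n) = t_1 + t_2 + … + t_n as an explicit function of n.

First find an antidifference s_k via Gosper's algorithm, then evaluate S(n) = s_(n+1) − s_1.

Compute t_(k+1)/t_k: get (k + 3)*(2*k + 5)/((k + 7)*(2*k + 3)).
So A=k + 3 and B=k + 7, with C=k + 3/2.
Set up (k + 3)·f(k+1) − (k + 6)·f(k) − (k + 3/2) = 0.
From deg A=1, deg B=1, deg C=1: d=3.
Solving with deg f ≤ 3: f(k) = k*(k**2 + 12*k + 17)/60.
R(k) = B(k−1)·f(k)/C(k) = k*(k + 6)*(k**2 + 12*k + 17)/(30*(2*k + 3)); s_k = R·t_k = k*(-k**2 - 12*k - 17)/(30*(k + 3)*(k + 4)*(k + 5)).
Δs = (-2*k - 3)/(k**4 + 18*k**3 + 119*k**2 + 342*k + 360), as required.
s_(n+1) = (-n**3 - 15*n**2 - 44*n - 30)/(30*(n**3 + 15*n**2 + 74*n + 120)) and s_(1) = -1/120, so S(n) = n*(-n**2 - 15*n - 34)/(40*(n**3 + 15*n**2 + 74*n + 120)).

S(n) = n*(-n**2 - 15*n - 34)/(40*(n**3 + 15*n**2 + 74*n + 120))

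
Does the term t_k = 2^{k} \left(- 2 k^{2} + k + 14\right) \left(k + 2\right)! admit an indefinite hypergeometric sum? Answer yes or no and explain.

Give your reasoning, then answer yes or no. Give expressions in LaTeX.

Ratio r(k) = 2*(k + 3)*(k - 2*(k + 1)**2 + 15)/(-2*k**2 + k + 14).
Normal form (A,B,C) = (2*k + 6, 1, k**2 - k/2 - 7).
Solve (2*k + 6)·f(k+1) − (1)·f(k) = k**2 - k/2 - 7.
From deg A=1, deg B=0, deg C=2: d=1.
Solving with deg f ≤ 1: f(k) = (k - 4)/2.
R(k) = B(k−1)·f(k)/C(k) = (k - 4)/(2*k**2 - k - 14); s_k = R·t_k = -2**k*(k - 4)*factorial(k + 2).
Verify: 2**k*(-2*k**2 + k + 14)*factorial(k + 2) matches t_k.

Yes. s_k = - 2^{k} \left(k - 4\right) \left(k + 2\right)!.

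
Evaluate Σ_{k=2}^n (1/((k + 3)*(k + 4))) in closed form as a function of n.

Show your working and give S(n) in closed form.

S(n) = (n - 1)/(5*(n + 4))

The ratio is (k + 3)/(k + 5).
A = k + 3, B = k + 5, C = 1.
Set up (k + 3)·f(k+1) − (k + 4)·f(k) − (1) = 0.
Degrees (1,1,0) ⇒ d ≤ 1.
Match coefficients ⇒ f(k) = k/3.
Certificate R = B(k−1)f/C = k*(k + 4)/3 gives s_k = k/(3*(k + 3)).
s_(k+1) − s_k = 1/(k**2 + 7*k + 12) = t_k.
Evaluate: s_(n+1) = (n + 1)/(3*(n + 4)); subtract s_(2) = 2/15 ⇒ S(n) = (n - 1)/(5*(n + 4)).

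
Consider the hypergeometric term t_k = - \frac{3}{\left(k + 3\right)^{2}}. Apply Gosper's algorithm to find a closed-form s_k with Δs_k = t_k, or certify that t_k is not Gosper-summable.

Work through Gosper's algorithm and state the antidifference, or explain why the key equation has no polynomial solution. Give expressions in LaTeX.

none (Gosper's algorithm certifies no s_k)

r(k) = (k + 3)**2/(k + 4)**2 after simplifying.
Normal form (A,B,C) = (k**2 + 6*k + 9, k**2 + 8*k + 16, 1).
Set up (k**2 + 6*k + 9)·f(k+1) − (k**2 + 6*k + 9)·f(k) − (1) = 0.
deg f ≤ 0 (via 2,2,0).
f = c0 ⇒ A·f(k+1) − B(k−1)·f(k) − C = -1. The system {-1 = 0} is inconsistent; no antidifference.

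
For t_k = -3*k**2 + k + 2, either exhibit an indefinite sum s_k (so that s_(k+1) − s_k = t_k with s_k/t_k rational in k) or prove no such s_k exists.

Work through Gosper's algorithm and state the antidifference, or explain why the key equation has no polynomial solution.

Compute t_(k+1)/t_k: get k*(3*k + 5)/(3*k**2 - k - 2).
Normal form (A,B,C) = (1, 1, k**2 - k/3 - 2/3).
Need (1)·f(k+1) − (1)·f(k) = k**2 - k/3 - 2/3.
deg f ≤ 3 (via 0,0,2).
Coefficient equations give f(k) = k*(k**2 - 2*k - 1)/3.
Then R = B(k−1)f/C = k*(k**2 - 2*k - 1)/((k - 1)*(3*k + 2)), so s_k = R(k)·t_k = k*(-k**2 + 2*k + 1).
Check: Δs_k = -3*k**2 + k + 2. ✓

s_k = k*(-k**2 + 2*k + 1)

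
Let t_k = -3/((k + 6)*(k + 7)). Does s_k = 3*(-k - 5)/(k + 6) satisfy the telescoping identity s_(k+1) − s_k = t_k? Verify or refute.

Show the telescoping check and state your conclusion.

s_(k+1) = 3*(-k - 6)/(k + 7)
s_(k+1) − s_k = -3/(k**2 + 13*k + 42)
(s_(k+1) − s_k) − t_k = 0

valid (s_(k+1) − s_k reduces to t_k)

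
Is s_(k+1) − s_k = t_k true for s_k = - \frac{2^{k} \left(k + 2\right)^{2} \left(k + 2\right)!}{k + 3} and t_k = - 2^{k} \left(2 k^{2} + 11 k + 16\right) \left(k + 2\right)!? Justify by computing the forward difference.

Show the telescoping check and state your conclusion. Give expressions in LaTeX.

s_(k+1) = -2**(k + 1)*(k + 3)**2*factorial(k + 3)/(k + 4)
s_(k+1) − s_k = -2**k*(2*k**4 + 23*k**3 + 100*k**2 + 196*k + 146)*factorial(k + 2)/((k + 3)*(k + 4))
(s_(k+1) − s_k) − t_k = 2**k*(2*k**3 + 17*k**2 + 48*k + 46)*factorial(k + 2)/((k + 3)*(k + 4))

Invalid: residual \frac{2^{k} \left(2 k^{3} + 17 k^{2} + 48 k + 46\right) \left(k + 2\right)!}{\left(k + 3\right) \left(k + 4\right)} ≠ 0.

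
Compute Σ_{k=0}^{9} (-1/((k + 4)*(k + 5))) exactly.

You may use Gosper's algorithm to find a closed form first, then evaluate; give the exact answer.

Compute t_(k+1)/t_k: get (k + 4)/(k + 6).
Normal form (A,B,C) = (k + 4, k + 6, 1).
Set up (k + 4)·f(k+1) − (k + 5)·f(k) − (1) = 0.
deg f ≤ 1 (via 1,1,0).
Solve for f: f(k) = k/4 (degree 1 ≤ 1).
So s_k = (B(k−1)f/C)·t_k = (k*(k + 5)/4)·t_k = -k/(4*k + 16).
s_(k+1) − s_k = -1/(k**2 + 9*k + 20) = t_k.
Sum = s_(10) − s_(0); s_(10) = -5/28, s_(0) = 0 ⇒ -5/28.

Σ = -5/28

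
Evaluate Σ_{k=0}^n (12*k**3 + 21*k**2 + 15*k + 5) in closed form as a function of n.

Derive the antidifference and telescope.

Ratio r(k) = (12*k**3 + 57*k**2 + 93*k + 53)/(12*k**3 + 21*k**2 + 15*k + 5).
Gosper form: A/B · C(k+1)/C(k) with A=1, B=1, C=k**3 + 7*k**2/4 + 5*k/4 + 5/12.
Solve (1)·f(k+1) − (1)·f(k) = k**3 + 7*k**2/4 + 5*k/4 + 5/12.
Degrees (0,0,3) ⇒ d ≤ 4.
Solve for f: f(k) = k*(3*k**3 + k**2 + 1)/12 (degree 4 ≤ 4).
Get s_k = R·t_k = 3*k**4 + k**3 + k with R(k) = B(k−1)f(k)/C(k) = k*(3*k**3 + k**2 + 1)/(12*k**3 + 21*k**2 + 15*k + 5).
s_(k+1) − s_k = 12*k**3 + 21*k**2 + 15*k + 5 = t_k.
s_(n+1) = 3*n**4 + 13*n**3 + 21*n**2 + 16*n + 5 and s_(0) = 0, so S(n) = 3*n**4 + 13*n**3 + 21*n**2 + 16*n + 5.

S(n) = 3*n**4 + 13*n**3 + 21*n**2 + 16*n + 5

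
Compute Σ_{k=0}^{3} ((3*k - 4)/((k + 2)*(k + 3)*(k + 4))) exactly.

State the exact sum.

Ratio r(k) = (k + 2)*(3*k - 1)/((k + 5)*(3*k - 4)).
Take A(k)=k + 2, B(k)=k + 5, C(k)=k - 4/3.
Set up (k + 2)·f(k+1) − (k + 4)·f(k) − (k - 4/3) = 0.
Bound: deg f ≤ 2.
A polynomial solution: f(k) = k*(k - 13)/18.
So s_k = (B(k−1)f/C)·t_k = (k*(k - 13)*(k + 4)/(6*(3*k - 4)))·t_k = k*(k - 13)/(6*(k + 2)*(k + 3)).
Verify: (3*k - 4)/(k**3 + 9*k**2 + 26*k + 24) matches t_k.
Evaluate s at k=4 and k=0: -1/7 and 0; difference -1/7.

Σ = -1/7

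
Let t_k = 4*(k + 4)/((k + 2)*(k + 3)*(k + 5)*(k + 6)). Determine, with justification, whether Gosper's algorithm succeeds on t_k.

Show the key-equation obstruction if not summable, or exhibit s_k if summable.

Ratio r(k) = (k + 2)*(k + 5)**2/((k + 4)**2*(k + 7)).
Gosper form: A/B · C(k+1)/C(k) with A=k + 2, B=k + 7, C=k**2 + 8*k + 16.
f must satisfy (k + 2)·f(k+1) − (k + 6)·f(k) = k**2 + 8*k + 16.
From deg A=1, deg B=1, deg C=2: d=4.
Coefficient equations give f(k) = k*(k + 3)*(k + 4)*(k + 7)/20.
So s_k = (B(k−1)f/C)·t_k = (k*(k + 3)*(k + 6)*(k + 7)/(20*(k + 4)))·t_k = k*(k + 7)/(5*(k**2 + 7*k + 10)).
s_(k+1) − s_k = 4*(k + 4)/(k**4 + 16*k**3 + 91*k**2 + 216*k + 180) = t_k.

Yes. s_k = k*(k + 7)/(5*(k**2 + 7*k + 10)).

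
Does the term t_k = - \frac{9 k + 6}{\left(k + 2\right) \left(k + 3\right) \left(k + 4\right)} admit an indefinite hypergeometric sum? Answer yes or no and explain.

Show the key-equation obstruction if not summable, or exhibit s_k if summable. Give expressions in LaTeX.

t_(k+1)/t_k = (k + 2)*(3*k + 5)/((k + 5)*(3*k + 2)).
So A=k + 2 and B=k + 5, with C=k + 2/3.
Solve (k + 2)·f(k+1) − (k + 4)·f(k) = k + 2/3.
Degrees (1,1,1) ⇒ d ≤ 2.
Coefficient equations give f(k) = k*(2*k + 1)/9.
Certificate R = B(k−1)f/C = k*(k + 4)*(2*k + 1)/(3*(3*k + 2)) gives s_k = -k*(2*k + 1)/((k + 2)*(k + 3)).
s_(k+1) − s_k = 3*(-3*k - 2)/(k**3 + 9*k**2 + 26*k + 24) = t_k.

Yes. s_k = - \frac{k \left(2 k + 1\right)}{\left(k + 2\right) \left(k + 3\right)}.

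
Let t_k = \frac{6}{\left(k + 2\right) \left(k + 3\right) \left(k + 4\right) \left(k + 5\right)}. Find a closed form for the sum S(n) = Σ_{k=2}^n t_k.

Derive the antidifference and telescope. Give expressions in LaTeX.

S(n) = \frac{n^{3} + 12 n^{2} + 47 n - 60}{60 \left(n^{3} + 12 n^{2} + 47 n + 60\right)}

Step 1: r(k) = (k + 2)/(k + 6).
A = k + 2, B = k + 6, C = 1.
Need (k + 2)·f(k+1) − (k + 5)·f(k) = 1.
Degrees (1,1,0) ⇒ d ≤ 3.
Solve for f: f(k) = k*(k**2 + 9*k + 26)/72 (degree 3 ≤ 3).
R(k) = B(k−1)·f(k)/C(k) = k*(k + 5)*(k**2 + 9*k + 26)/72; s_k = R·t_k = k*(k**2 + 9*k + 26)/(12*(k + 2)*(k + 3)*(k + 4)).
s_(k+1) − s_k = 6/(k**4 + 14*k**3 + 71*k**2 + 154*k + 120) = t_k.
Evaluate: s_(n+1) = (n**3 + 12*n**2 + 47*n + 36)/(12*(n**3 + 12*n**2 + 47*n + 60)); subtract s_(2) = 1/15 ⇒ S(n) = (n**3 + 12*n**2 + 47*n - 60)/(60*(n**3 + 12*n**2 + 47*n + 60)).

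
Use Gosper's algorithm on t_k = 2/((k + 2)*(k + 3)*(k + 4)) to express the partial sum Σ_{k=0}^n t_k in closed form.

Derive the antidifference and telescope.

S(n) = (n**2 + 7*n + 6)/(6*(n**2 + 7*n + 12))

Compute t_(k+1)/t_k: get (k + 2)/(k + 5).
Take A(k)=k + 2, B(k)=k + 5, C(k)=1.
Need (k + 2)·f(k+1) − (k + 4)·f(k) = 1.
deg f ≤ 2 (via 1,1,0).
Match coefficients ⇒ f(k) = k*(k + 5)/12.
Certificate R = B(k−1)f/C = k*(k + 4)*(k + 5)/12 gives s_k = k*(k + 5)/(6*(k + 2)*(k + 3)).
Verify: 2/(k**3 + 9*k**2 + 26*k + 24) matches t_k.
s_(n+1) = (n**2 + 7*n + 6)/(6*(n**2 + 7*n + 12)) and s_(0) = 0, so S(n) = (n**2 + 7*n + 6)/(6*(n**2 + 7*n + 12)).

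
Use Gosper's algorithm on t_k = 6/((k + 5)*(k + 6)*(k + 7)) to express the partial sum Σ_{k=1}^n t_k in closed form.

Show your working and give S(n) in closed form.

S(n) = n*(n + 13)/(14*(n**2 + 13*n + 42))

t_(k+1)/t_k = (k + 5)/(k + 8).
Take A(k)=k + 5, B(k)=k + 8, C(k)=1.
Solve (k + 5)·f(k+1) − (k + 7)·f(k) = 1.
Degrees (1,1,0) ⇒ d ≤ 2.
A polynomial solution: f(k) = k*(k + 11)/60.
Get s_k = R·t_k = k*(k + 11)/(10*(k + 5)*(k + 6)) with R(k) = B(k−1)f(k)/C(k) = k*(k + 7)*(k + 11)/60.
s_(k+1) − s_k = 6/(k**3 + 18*k**2 + 107*k + 210) = t_k.
Telescope: S(n) = s_(n+1) − s_(1) = (n**2 + 13*n + 12)/(10*(n**2 + 13*n + 42)) − (1/35) = n*(n + 13)/(14*(n**2 + 13*n + 42)).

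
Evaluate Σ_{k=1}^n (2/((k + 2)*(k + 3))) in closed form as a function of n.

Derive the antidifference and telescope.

S(n) = 2*n/(3*(n + 3))

t_(k+1)/t_k = (k + 2)/(k + 4).
Factor: A=k + 2; B=k + 4; C=1.
Set up (k + 2)·f(k+1) − (k + 3)·f(k) − (1) = 0.
deg f ≤ 1 (via 1,1,0).
Match coefficients ⇒ f(k) = k/2.
Certificate R = B(k−1)f/C = k*(k + 3)/2 gives s_k = k/(k + 2).
Verify: 2/(k**2 + 5*k + 6) matches t_k.
s_(n+1) = (n + 1)/(n + 3) and s_(1) = 1/3, so S(n) = 2*n/(3*(n + 3)).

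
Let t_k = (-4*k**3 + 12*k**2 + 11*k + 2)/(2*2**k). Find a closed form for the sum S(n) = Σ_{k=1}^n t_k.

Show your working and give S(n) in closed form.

S(n) = 2**(-n - 1)*(-2**(n + 3) + 4*n**3 + 12*n**2 + 13*n + 8)

r(k) = (4*k**3 - 23*k - 21)/(2*(4*k**3 - 12*k**2 - 11*k - 2)) after simplifying.
A = 1/2, B = 1, C = k**3 - 3*k**2 - 11*k/4 - 1/2.
Solve (1/2)·f(k+1) − (1)·f(k) = k**3 - 3*k**2 - 11*k/4 - 1/2.
Bound: deg f ≤ 3.
Match coefficients ⇒ f(k) = -(4*k**3 + k + 3)/2.
Then R = B(k−1)f/C = -2*(4*k**3 + k + 3)/((2*k + 1)*(2*k**2 - 7*k - 2)), so s_k = R(k)·t_k = (4*k**3 + k + 3)/2**k.
s_(k+1) − s_k = (-8*k**3 - k + 4*(k + 1)**3 - 2)/(2*2**k) = t_k.
s_(n+1) = 2**(-n - 1)*(4*n**3 + 12*n**2 + 13*n + 8) and s_(1) = 4, so S(n) = 2**(-n - 1)*(-2**(n + 3) + 4*n**3 + 12*n**2 + 13*n + 8).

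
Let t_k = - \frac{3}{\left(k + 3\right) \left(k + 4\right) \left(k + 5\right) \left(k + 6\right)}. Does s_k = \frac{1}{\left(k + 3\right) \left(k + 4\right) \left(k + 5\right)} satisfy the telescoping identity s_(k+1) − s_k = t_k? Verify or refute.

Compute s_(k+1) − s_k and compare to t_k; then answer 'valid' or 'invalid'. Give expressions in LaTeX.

Valid: the claim telescopes to t_k.

s_(k+1) = 1/((k + 4)*(k + 5)*(k + 6))
s_(k+1) − s_k = -3/((k + 3)*(k + 4)*(k + 5)*(k + 6))
(s_(k+1) − s_k) − t_k = 0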